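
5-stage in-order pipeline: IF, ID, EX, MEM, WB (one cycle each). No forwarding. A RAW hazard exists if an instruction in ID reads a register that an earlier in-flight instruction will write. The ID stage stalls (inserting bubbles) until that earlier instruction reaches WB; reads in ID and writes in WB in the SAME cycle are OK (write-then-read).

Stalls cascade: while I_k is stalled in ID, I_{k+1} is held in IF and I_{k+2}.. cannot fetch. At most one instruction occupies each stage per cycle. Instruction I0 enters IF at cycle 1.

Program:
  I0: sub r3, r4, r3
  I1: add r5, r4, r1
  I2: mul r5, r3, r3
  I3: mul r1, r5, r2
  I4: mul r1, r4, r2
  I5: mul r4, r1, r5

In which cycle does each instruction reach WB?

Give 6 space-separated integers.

I0 sub r3 <- r4,r3: IF@1 ID@2 stall=0 (-) EX@3 MEM@4 WB@5
I1 add r5 <- r4,r1: IF@2 ID@3 stall=0 (-) EX@4 MEM@5 WB@6
I2 mul r5 <- r3,r3: IF@3 ID@4 stall=1 (RAW on I0.r3 (WB@5)) EX@6 MEM@7 WB@8
I3 mul r1 <- r5,r2: IF@4 ID@6 stall=2 (RAW on I2.r5 (WB@8)) EX@9 MEM@10 WB@11
I4 mul r1 <- r4,r2: IF@6 ID@9 stall=0 (-) EX@10 MEM@11 WB@12
I5 mul r4 <- r1,r5: IF@9 ID@10 stall=2 (RAW on I4.r1 (WB@12)) EX@13 MEM@14 WB@15

Answer: 5 6 8 11 12 15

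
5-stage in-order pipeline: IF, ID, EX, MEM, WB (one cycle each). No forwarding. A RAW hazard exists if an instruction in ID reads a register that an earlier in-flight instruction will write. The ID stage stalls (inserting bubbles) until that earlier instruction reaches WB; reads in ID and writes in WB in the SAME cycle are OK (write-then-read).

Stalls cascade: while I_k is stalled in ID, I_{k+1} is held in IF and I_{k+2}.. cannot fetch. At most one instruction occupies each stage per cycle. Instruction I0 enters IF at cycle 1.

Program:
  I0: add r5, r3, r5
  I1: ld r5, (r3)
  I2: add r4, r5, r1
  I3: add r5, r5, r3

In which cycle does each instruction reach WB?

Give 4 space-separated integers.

Answer: 5 6 9 10

Derivation:
I0 add r5 <- r3,r5: IF@1 ID@2 stall=0 (-) EX@3 MEM@4 WB@5
I1 ld r5 <- r3: IF@2 ID@3 stall=0 (-) EX@4 MEM@5 WB@6
I2 add r4 <- r5,r1: IF@3 ID@4 stall=2 (RAW on I1.r5 (WB@6)) EX@7 MEM@8 WB@9
I3 add r5 <- r5,r3: IF@4 ID@7 stall=0 (-) EX@8 MEM@9 WB@10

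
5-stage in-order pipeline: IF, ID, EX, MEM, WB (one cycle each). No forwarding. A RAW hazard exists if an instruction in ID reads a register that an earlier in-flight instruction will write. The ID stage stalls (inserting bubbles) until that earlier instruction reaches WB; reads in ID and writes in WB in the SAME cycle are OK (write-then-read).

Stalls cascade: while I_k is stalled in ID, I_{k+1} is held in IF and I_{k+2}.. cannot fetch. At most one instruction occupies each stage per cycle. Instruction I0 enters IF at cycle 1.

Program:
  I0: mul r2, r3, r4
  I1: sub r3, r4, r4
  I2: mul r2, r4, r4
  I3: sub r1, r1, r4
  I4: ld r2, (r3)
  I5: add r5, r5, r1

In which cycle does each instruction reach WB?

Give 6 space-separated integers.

Answer: 5 6 7 8 9 11

Derivation:
I0 mul r2 <- r3,r4: IF@1 ID@2 stall=0 (-) EX@3 MEM@4 WB@5
I1 sub r3 <- r4,r4: IF@2 ID@3 stall=0 (-) EX@4 MEM@5 WB@6
I2 mul r2 <- r4,r4: IF@3 ID@4 stall=0 (-) EX@5 MEM@6 WB@7
I3 sub r1 <- r1,r4: IF@4 ID@5 stall=0 (-) EX@6 MEM@7 WB@8
I4 ld r2 <- r3: IF@5 ID@6 stall=0 (-) EX@7 MEM@8 WB@9
I5 add r5 <- r5,r1: IF@6 ID@7 stall=1 (RAW on I3.r1 (WB@8)) EX@9 MEM@10 WB@11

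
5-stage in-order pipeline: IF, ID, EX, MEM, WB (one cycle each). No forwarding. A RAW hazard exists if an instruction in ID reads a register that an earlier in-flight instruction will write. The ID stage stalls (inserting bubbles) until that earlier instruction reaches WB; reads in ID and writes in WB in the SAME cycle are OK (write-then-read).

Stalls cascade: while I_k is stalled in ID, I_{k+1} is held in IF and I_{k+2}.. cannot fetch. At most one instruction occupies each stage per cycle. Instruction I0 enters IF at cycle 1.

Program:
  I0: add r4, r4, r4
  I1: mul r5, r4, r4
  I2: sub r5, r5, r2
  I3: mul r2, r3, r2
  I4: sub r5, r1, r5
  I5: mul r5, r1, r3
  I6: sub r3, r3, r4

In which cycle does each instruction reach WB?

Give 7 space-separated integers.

I0 add r4 <- r4,r4: IF@1 ID@2 stall=0 (-) EX@3 MEM@4 WB@5
I1 mul r5 <- r4,r4: IF@2 ID@3 stall=2 (RAW on I0.r4 (WB@5)) EX@6 MEM@7 WB@8
I2 sub r5 <- r5,r2: IF@3 ID@6 stall=2 (RAW on I1.r5 (WB@8)) EX@9 MEM@10 WB@11
I3 mul r2 <- r3,r2: IF@6 ID@9 stall=0 (-) EX@10 MEM@11 WB@12
I4 sub r5 <- r1,r5: IF@9 ID@10 stall=1 (RAW on I2.r5 (WB@11)) EX@12 MEM@13 WB@14
I5 mul r5 <- r1,r3: IF@10 ID@12 stall=0 (-) EX@13 MEM@14 WB@15
I6 sub r3 <- r3,r4: IF@12 ID@13 stall=0 (-) EX@14 MEM@15 WB@16

Answer: 5 8 11 12 14 15 16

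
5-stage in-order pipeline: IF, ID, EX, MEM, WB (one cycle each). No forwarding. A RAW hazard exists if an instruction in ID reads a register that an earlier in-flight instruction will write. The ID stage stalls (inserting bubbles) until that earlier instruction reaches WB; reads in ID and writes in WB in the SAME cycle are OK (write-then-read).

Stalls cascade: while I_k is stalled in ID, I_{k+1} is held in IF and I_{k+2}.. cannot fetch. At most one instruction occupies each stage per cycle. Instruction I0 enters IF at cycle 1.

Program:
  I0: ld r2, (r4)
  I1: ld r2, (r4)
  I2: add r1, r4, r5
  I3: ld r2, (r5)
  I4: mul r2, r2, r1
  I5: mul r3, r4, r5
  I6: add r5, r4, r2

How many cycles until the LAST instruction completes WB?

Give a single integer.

Answer: 14

Derivation:
I0 ld r2 <- r4: IF@1 ID@2 stall=0 (-) EX@3 MEM@4 WB@5
I1 ld r2 <- r4: IF@2 ID@3 stall=0 (-) EX@4 MEM@5 WB@6
I2 add r1 <- r4,r5: IF@3 ID@4 stall=0 (-) EX@5 MEM@6 WB@7
I3 ld r2 <- r5: IF@4 ID@5 stall=0 (-) EX@6 MEM@7 WB@8
I4 mul r2 <- r2,r1: IF@5 ID@6 stall=2 (RAW on I3.r2 (WB@8)) EX@9 MEM@10 WB@11
I5 mul r3 <- r4,r5: IF@6 ID@9 stall=0 (-) EX@10 MEM@11 WB@12
I6 add r5 <- r4,r2: IF@9 ID@10 stall=1 (RAW on I4.r2 (WB@11)) EX@12 MEM@13 WB@14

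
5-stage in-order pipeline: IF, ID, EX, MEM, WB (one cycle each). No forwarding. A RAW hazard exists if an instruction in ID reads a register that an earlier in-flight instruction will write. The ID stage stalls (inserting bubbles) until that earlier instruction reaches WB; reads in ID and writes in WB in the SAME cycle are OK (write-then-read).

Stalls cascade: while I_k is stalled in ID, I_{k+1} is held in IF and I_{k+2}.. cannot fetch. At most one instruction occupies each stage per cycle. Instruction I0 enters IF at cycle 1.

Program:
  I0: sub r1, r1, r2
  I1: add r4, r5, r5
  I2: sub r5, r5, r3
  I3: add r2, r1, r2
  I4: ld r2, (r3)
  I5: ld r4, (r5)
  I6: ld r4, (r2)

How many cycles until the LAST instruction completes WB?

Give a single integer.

I0 sub r1 <- r1,r2: IF@1 ID@2 stall=0 (-) EX@3 MEM@4 WB@5
I1 add r4 <- r5,r5: IF@2 ID@3 stall=0 (-) EX@4 MEM@5 WB@6
I2 sub r5 <- r5,r3: IF@3 ID@4 stall=0 (-) EX@5 MEM@6 WB@7
I3 add r2 <- r1,r2: IF@4 ID@5 stall=0 (-) EX@6 MEM@7 WB@8
I4 ld r2 <- r3: IF@5 ID@6 stall=0 (-) EX@7 MEM@8 WB@9
I5 ld r4 <- r5: IF@6 ID@7 stall=0 (-) EX@8 MEM@9 WB@10
I6 ld r4 <- r2: IF@7 ID@8 stall=1 (RAW on I4.r2 (WB@9)) EX@10 MEM@11 WB@12

Answer: 12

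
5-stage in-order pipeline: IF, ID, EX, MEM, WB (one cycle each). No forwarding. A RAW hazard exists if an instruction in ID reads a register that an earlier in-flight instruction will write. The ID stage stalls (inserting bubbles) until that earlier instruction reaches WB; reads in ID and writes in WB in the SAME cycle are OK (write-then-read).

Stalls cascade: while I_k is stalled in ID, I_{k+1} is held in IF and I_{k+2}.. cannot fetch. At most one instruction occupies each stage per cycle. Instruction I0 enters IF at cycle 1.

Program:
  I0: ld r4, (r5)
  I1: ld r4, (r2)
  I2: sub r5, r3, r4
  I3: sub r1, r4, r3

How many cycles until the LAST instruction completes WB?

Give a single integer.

I0 ld r4 <- r5: IF@1 ID@2 stall=0 (-) EX@3 MEM@4 WB@5
I1 ld r4 <- r2: IF@2 ID@3 stall=0 (-) EX@4 MEM@5 WB@6
I2 sub r5 <- r3,r4: IF@3 ID@4 stall=2 (RAW on I1.r4 (WB@6)) EX@7 MEM@8 WB@9
I3 sub r1 <- r4,r3: IF@4 ID@7 stall=0 (-) EX@8 MEM@9 WB@10

Answer: 10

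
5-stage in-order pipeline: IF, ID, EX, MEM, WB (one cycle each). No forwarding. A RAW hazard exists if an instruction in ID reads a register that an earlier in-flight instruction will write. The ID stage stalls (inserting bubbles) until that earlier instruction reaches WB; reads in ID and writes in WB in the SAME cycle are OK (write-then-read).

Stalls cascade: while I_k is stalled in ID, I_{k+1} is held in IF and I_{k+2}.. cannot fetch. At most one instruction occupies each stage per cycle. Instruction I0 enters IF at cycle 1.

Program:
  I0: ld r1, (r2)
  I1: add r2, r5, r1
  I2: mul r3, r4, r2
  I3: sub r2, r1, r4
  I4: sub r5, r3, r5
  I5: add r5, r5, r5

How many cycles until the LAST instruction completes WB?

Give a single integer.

I0 ld r1 <- r2: IF@1 ID@2 stall=0 (-) EX@3 MEM@4 WB@5
I1 add r2 <- r5,r1: IF@2 ID@3 stall=2 (RAW on I0.r1 (WB@5)) EX@6 MEM@7 WB@8
I2 mul r3 <- r4,r2: IF@3 ID@6 stall=2 (RAW on I1.r2 (WB@8)) EX@9 MEM@10 WB@11
I3 sub r2 <- r1,r4: IF@6 ID@9 stall=0 (-) EX@10 MEM@11 WB@12
I4 sub r5 <- r3,r5: IF@9 ID@10 stall=1 (RAW on I2.r3 (WB@11)) EX@12 MEM@13 WB@14
I5 add r5 <- r5,r5: IF@10 ID@12 stall=2 (RAW on I4.r5 (WB@14)) EX@15 MEM@16 WB@17

Answer: 17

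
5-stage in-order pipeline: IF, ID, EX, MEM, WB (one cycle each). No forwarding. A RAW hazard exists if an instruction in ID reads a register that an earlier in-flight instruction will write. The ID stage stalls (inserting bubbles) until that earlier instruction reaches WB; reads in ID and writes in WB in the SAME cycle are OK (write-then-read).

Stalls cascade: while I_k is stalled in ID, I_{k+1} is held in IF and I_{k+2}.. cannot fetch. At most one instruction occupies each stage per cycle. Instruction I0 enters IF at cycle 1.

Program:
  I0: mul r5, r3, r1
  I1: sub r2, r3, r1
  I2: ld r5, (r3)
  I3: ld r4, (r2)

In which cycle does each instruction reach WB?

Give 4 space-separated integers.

I0 mul r5 <- r3,r1: IF@1 ID@2 stall=0 (-) EX@3 MEM@4 WB@5
I1 sub r2 <- r3,r1: IF@2 ID@3 stall=0 (-) EX@4 MEM@5 WB@6
I2 ld r5 <- r3: IF@3 ID@4 stall=0 (-) EX@5 MEM@6 WB@7
I3 ld r4 <- r2: IF@4 ID@5 stall=1 (RAW on I1.r2 (WB@6)) EX@7 MEM@8 WB@9

Answer: 5 6 7 9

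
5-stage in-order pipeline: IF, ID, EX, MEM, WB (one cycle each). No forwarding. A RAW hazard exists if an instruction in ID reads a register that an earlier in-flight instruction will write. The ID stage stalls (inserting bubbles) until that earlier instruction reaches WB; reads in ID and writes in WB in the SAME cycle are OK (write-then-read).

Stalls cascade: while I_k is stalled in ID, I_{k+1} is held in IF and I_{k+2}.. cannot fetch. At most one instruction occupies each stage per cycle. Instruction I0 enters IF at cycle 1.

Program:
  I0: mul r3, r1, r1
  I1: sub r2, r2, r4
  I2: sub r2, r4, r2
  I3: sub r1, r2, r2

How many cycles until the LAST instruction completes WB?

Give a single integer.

I0 mul r3 <- r1,r1: IF@1 ID@2 stall=0 (-) EX@3 MEM@4 WB@5
I1 sub r2 <- r2,r4: IF@2 ID@3 stall=0 (-) EX@4 MEM@5 WB@6
I2 sub r2 <- r4,r2: IF@3 ID@4 stall=2 (RAW on I1.r2 (WB@6)) EX@7 MEM@8 WB@9
I3 sub r1 <- r2,r2: IF@4 ID@7 stall=2 (RAW on I2.r2 (WB@9)) EX@10 MEM@11 WB@12

Answer: 12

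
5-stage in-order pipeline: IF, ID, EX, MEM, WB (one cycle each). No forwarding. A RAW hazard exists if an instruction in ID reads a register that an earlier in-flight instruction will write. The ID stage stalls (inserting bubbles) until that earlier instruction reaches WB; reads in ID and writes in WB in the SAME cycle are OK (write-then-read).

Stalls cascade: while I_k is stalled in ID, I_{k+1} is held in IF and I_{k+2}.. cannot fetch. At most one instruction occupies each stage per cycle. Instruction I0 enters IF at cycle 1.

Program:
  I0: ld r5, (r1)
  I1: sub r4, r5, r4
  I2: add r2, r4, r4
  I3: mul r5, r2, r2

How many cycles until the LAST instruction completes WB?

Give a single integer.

Answer: 14

Derivation:
I0 ld r5 <- r1: IF@1 ID@2 stall=0 (-) EX@3 MEM@4 WB@5
I1 sub r4 <- r5,r4: IF@2 ID@3 stall=2 (RAW on I0.r5 (WB@5)) EX@6 MEM@7 WB@8
I2 add r2 <- r4,r4: IF@3 ID@6 stall=2 (RAW on I1.r4 (WB@8)) EX@9 MEM@10 WB@11
I3 mul r5 <- r2,r2: IF@6 ID@9 stall=2 (RAW on I2.r2 (WB@11)) EX@12 MEM@13 WB@14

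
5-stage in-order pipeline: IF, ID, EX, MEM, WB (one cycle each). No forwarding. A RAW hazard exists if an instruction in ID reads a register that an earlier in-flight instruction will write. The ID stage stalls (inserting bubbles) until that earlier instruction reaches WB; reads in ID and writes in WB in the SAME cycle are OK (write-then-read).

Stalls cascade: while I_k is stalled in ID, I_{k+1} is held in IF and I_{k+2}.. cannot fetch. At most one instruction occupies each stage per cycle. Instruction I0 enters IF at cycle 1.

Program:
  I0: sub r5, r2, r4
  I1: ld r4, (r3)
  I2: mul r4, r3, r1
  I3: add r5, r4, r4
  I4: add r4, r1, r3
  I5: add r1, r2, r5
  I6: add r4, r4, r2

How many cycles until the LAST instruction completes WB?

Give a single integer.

Answer: 14

Derivation:
I0 sub r5 <- r2,r4: IF@1 ID@2 stall=0 (-) EX@3 MEM@4 WB@5
I1 ld r4 <- r3: IF@2 ID@3 stall=0 (-) EX@4 MEM@5 WB@6
I2 mul r4 <- r3,r1: IF@3 ID@4 stall=0 (-) EX@5 MEM@6 WB@7
I3 add r5 <- r4,r4: IF@4 ID@5 stall=2 (RAW on I2.r4 (WB@7)) EX@8 MEM@9 WB@10
I4 add r4 <- r1,r3: IF@5 ID@8 stall=0 (-) EX@9 MEM@10 WB@11
I5 add r1 <- r2,r5: IF@8 ID@9 stall=1 (RAW on I3.r5 (WB@10)) EX@11 MEM@12 WB@13
I6 add r4 <- r4,r2: IF@9 ID@11 stall=0 (-) EX@12 MEM@13 WB@14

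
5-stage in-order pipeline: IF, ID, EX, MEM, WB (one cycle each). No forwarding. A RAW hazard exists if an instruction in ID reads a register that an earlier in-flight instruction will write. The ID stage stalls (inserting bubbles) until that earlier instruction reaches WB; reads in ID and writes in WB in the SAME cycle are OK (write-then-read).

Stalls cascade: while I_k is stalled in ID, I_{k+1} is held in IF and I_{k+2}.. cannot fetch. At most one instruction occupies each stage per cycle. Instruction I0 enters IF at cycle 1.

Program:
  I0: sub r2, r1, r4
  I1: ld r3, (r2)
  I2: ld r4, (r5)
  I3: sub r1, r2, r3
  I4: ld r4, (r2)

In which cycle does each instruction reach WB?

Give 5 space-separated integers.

Answer: 5 8 9 11 12

Derivation:
I0 sub r2 <- r1,r4: IF@1 ID@2 stall=0 (-) EX@3 MEM@4 WB@5
I1 ld r3 <- r2: IF@2 ID@3 stall=2 (RAW on I0.r2 (WB@5)) EX@6 MEM@7 WB@8
I2 ld r4 <- r5: IF@3 ID@6 stall=0 (-) EX@7 MEM@8 WB@9
I3 sub r1 <- r2,r3: IF@6 ID@7 stall=1 (RAW on I1.r3 (WB@8)) EX@9 MEM@10 WB@11
I4 ld r4 <- r2: IF@7 ID@9 stall=0 (-) EX@10 MEM@11 WB@12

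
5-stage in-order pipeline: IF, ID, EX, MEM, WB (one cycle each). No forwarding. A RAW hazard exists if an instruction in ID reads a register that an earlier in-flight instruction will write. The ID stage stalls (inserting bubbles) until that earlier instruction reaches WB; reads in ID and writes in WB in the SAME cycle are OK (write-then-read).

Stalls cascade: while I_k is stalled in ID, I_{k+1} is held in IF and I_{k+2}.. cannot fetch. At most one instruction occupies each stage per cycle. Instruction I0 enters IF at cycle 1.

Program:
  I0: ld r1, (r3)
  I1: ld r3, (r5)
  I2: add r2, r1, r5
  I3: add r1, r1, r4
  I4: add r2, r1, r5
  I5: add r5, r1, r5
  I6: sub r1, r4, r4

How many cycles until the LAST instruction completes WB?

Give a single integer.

Answer: 14

Derivation:
I0 ld r1 <- r3: IF@1 ID@2 stall=0 (-) EX@3 MEM@4 WB@5
I1 ld r3 <- r5: IF@2 ID@3 stall=0 (-) EX@4 MEM@5 WB@6
I2 add r2 <- r1,r5: IF@3 ID@4 stall=1 (RAW on I0.r1 (WB@5)) EX@6 MEM@7 WB@8
I3 add r1 <- r1,r4: IF@4 ID@6 stall=0 (-) EX@7 MEM@8 WB@9
I4 add r2 <- r1,r5: IF@6 ID@7 stall=2 (RAW on I3.r1 (WB@9)) EX@10 MEM@11 WB@12
I5 add r5 <- r1,r5: IF@7 ID@10 stall=0 (-) EX@11 MEM@12 WB@13
I6 sub r1 <- r4,r4: IF@10 ID@11 stall=0 (-) EX@12 MEM@13 WB@14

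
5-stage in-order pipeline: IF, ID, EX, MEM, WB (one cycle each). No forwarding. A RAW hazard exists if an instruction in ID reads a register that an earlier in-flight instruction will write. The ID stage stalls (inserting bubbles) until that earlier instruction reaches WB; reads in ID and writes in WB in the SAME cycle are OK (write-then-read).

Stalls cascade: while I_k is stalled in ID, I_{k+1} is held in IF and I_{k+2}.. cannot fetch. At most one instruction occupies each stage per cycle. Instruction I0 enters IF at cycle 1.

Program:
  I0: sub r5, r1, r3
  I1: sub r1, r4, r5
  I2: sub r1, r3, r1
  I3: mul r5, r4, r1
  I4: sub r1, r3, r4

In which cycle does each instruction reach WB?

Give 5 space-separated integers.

I0 sub r5 <- r1,r3: IF@1 ID@2 stall=0 (-) EX@3 MEM@4 WB@5
I1 sub r1 <- r4,r5: IF@2 ID@3 stall=2 (RAW on I0.r5 (WB@5)) EX@6 MEM@7 WB@8
I2 sub r1 <- r3,r1: IF@3 ID@6 stall=2 (RAW on I1.r1 (WB@8)) EX@9 MEM@10 WB@11
I3 mul r5 <- r4,r1: IF@6 ID@9 stall=2 (RAW on I2.r1 (WB@11)) EX@12 MEM@13 WB@14
I4 sub r1 <- r3,r4: IF@9 ID@12 stall=0 (-) EX@13 MEM@14 WB@15

Answer: 5 8 11 14 15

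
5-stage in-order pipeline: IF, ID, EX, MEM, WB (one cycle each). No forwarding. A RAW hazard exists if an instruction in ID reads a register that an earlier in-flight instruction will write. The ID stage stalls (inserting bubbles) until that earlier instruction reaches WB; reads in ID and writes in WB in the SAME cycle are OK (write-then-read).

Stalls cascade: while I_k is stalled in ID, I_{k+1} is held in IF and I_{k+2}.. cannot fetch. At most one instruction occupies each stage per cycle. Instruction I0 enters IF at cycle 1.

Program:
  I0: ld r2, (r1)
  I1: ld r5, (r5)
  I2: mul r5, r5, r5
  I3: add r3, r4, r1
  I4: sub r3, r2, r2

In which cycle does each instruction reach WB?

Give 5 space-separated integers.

Answer: 5 6 9 10 11

Derivation:
I0 ld r2 <- r1: IF@1 ID@2 stall=0 (-) EX@3 MEM@4 WB@5
I1 ld r5 <- r5: IF@2 ID@3 stall=0 (-) EX@4 MEM@5 WB@6
I2 mul r5 <- r5,r5: IF@3 ID@4 stall=2 (RAW on I1.r5 (WB@6)) EX@7 MEM@8 WB@9
I3 add r3 <- r4,r1: IF@4 ID@7 stall=0 (-) EX@8 MEM@9 WB@10
I4 sub r3 <- r2,r2: IF@7 ID@8 stall=0 (-) EX@9 MEM@10 WB@11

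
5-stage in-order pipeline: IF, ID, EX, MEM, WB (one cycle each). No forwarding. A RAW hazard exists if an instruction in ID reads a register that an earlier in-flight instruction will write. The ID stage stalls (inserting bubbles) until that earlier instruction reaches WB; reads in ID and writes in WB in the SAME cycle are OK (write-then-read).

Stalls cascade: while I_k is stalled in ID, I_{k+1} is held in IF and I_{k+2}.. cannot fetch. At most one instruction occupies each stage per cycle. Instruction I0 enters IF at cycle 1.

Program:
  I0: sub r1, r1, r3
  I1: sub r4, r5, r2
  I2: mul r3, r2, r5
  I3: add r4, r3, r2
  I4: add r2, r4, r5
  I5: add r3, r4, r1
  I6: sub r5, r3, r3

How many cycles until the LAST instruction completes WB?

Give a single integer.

Answer: 17

Derivation:
I0 sub r1 <- r1,r3: IF@1 ID@2 stall=0 (-) EX@3 MEM@4 WB@5
I1 sub r4 <- r5,r2: IF@2 ID@3 stall=0 (-) EX@4 MEM@5 WB@6
I2 mul r3 <- r2,r5: IF@3 ID@4 stall=0 (-) EX@5 MEM@6 WB@7
I3 add r4 <- r3,r2: IF@4 ID@5 stall=2 (RAW on I2.r3 (WB@7)) EX@8 MEM@9 WB@10
I4 add r2 <- r4,r5: IF@5 ID@8 stall=2 (RAW on I3.r4 (WB@10)) EX@11 MEM@12 WB@13
I5 add r3 <- r4,r1: IF@8 ID@11 stall=0 (-) EX@12 MEM@13 WB@14
I6 sub r5 <- r3,r3: IF@11 ID@12 stall=2 (RAW on I5.r3 (WB@14)) EX@15 MEM@16 WB@17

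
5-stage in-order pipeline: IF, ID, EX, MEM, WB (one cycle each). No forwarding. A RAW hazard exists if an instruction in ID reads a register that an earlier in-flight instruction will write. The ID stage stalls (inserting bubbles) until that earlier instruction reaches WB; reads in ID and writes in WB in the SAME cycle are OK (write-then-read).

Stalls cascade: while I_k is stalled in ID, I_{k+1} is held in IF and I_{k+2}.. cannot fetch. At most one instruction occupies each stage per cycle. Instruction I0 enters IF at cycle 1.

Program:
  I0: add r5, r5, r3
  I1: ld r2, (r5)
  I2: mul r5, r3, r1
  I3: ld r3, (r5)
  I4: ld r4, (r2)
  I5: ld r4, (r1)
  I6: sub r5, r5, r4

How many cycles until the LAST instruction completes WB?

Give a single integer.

Answer: 17

Derivation:
I0 add r5 <- r5,r3: IF@1 ID@2 stall=0 (-) EX@3 MEM@4 WB@5
I1 ld r2 <- r5: IF@2 ID@3 stall=2 (RAW on I0.r5 (WB@5)) EX@6 MEM@7 WB@8
I2 mul r5 <- r3,r1: IF@3 ID@6 stall=0 (-) EX@7 MEM@8 WB@9
I3 ld r3 <- r5: IF@6 ID@7 stall=2 (RAW on I2.r5 (WB@9)) EX@10 MEM@11 WB@12
I4 ld r4 <- r2: IF@7 ID@10 stall=0 (-) EX@11 MEM@12 WB@13
I5 ld r4 <- r1: IF@10 ID@11 stall=0 (-) EX@12 MEM@13 WB@14
I6 sub r5 <- r5,r4: IF@11 ID@12 stall=2 (RAW on I5.r4 (WB@14)) EX@15 MEM@16 WB@17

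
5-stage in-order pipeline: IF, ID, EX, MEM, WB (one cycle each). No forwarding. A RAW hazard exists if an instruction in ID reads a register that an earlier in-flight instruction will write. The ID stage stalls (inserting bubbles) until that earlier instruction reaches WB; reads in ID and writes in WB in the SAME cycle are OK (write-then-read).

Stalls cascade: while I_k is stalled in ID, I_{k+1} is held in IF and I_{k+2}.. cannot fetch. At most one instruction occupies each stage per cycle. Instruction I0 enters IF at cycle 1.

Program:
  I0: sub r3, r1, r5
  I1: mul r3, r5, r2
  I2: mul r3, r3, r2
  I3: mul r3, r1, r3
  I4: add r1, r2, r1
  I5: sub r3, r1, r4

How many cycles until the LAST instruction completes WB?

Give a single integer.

I0 sub r3 <- r1,r5: IF@1 ID@2 stall=0 (-) EX@3 MEM@4 WB@5
I1 mul r3 <- r5,r2: IF@2 ID@3 stall=0 (-) EX@4 MEM@5 WB@6
I2 mul r3 <- r3,r2: IF@3 ID@4 stall=2 (RAW on I1.r3 (WB@6)) EX@7 MEM@8 WB@9
I3 mul r3 <- r1,r3: IF@4 ID@7 stall=2 (RAW on I2.r3 (WB@9)) EX@10 MEM@11 WB@12
I4 add r1 <- r2,r1: IF@7 ID@10 stall=0 (-) EX@11 MEM@12 WB@13
I5 sub r3 <- r1,r4: IF@10 ID@11 stall=2 (RAW on I4.r1 (WB@13)) EX@14 MEM@15 WB@16

Answer: 16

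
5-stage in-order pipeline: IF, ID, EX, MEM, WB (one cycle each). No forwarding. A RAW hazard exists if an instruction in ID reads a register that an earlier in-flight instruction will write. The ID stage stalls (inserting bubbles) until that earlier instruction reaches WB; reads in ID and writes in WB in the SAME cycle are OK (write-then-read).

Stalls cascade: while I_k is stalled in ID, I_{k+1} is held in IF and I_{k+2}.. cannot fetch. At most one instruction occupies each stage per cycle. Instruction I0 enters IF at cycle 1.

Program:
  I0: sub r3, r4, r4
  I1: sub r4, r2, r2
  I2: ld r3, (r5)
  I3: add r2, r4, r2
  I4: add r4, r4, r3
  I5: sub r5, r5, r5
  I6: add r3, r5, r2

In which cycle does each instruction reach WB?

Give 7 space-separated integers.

I0 sub r3 <- r4,r4: IF@1 ID@2 stall=0 (-) EX@3 MEM@4 WB@5
I1 sub r4 <- r2,r2: IF@2 ID@3 stall=0 (-) EX@4 MEM@5 WB@6
I2 ld r3 <- r5: IF@3 ID@4 stall=0 (-) EX@5 MEM@6 WB@7
I3 add r2 <- r4,r2: IF@4 ID@5 stall=1 (RAW on I1.r4 (WB@6)) EX@7 MEM@8 WB@9
I4 add r4 <- r4,r3: IF@5 ID@7 stall=0 (-) EX@8 MEM@9 WB@10
I5 sub r5 <- r5,r5: IF@7 ID@8 stall=0 (-) EX@9 MEM@10 WB@11
I6 add r3 <- r5,r2: IF@8 ID@9 stall=2 (RAW on I5.r5 (WB@11)) EX@12 MEM@13 WB@14

Answer: 5 6 7 9 10 11 14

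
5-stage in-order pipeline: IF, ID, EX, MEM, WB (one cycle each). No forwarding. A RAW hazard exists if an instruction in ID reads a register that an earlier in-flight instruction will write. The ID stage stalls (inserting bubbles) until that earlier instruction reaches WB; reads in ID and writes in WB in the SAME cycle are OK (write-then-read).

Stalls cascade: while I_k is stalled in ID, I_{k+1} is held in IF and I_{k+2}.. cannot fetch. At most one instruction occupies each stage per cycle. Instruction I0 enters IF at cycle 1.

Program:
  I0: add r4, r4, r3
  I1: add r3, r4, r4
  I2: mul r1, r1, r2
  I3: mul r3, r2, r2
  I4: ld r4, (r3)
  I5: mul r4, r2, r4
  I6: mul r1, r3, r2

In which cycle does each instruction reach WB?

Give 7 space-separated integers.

I0 add r4 <- r4,r3: IF@1 ID@2 stall=0 (-) EX@3 MEM@4 WB@5
I1 add r3 <- r4,r4: IF@2 ID@3 stall=2 (RAW on I0.r4 (WB@5)) EX@6 MEM@7 WB@8
I2 mul r1 <- r1,r2: IF@3 ID@6 stall=0 (-) EX@7 MEM@8 WB@9
I3 mul r3 <- r2,r2: IF@6 ID@7 stall=0 (-) EX@8 MEM@9 WB@10
I4 ld r4 <- r3: IF@7 ID@8 stall=2 (RAW on I3.r3 (WB@10)) EX@11 MEM@12 WB@13
I5 mul r4 <- r2,r4: IF@8 ID@11 stall=2 (RAW on I4.r4 (WB@13)) EX@14 MEM@15 WB@16
I6 mul r1 <- r3,r2: IF@11 ID@14 stall=0 (-) EX@15 MEM@16 WB@17

Answer: 5 8 9 10 13 16 17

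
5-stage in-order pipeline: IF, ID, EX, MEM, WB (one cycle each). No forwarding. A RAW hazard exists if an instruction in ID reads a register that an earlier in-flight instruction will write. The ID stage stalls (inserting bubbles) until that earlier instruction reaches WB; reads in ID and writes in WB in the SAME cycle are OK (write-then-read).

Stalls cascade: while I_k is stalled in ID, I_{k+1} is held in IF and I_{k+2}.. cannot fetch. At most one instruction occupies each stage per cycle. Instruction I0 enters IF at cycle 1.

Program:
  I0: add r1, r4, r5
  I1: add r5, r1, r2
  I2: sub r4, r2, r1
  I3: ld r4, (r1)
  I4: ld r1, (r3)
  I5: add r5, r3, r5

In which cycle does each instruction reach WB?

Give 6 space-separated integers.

I0 add r1 <- r4,r5: IF@1 ID@2 stall=0 (-) EX@3 MEM@4 WB@5
I1 add r5 <- r1,r2: IF@2 ID@3 stall=2 (RAW on I0.r1 (WB@5)) EX@6 MEM@7 WB@8
I2 sub r4 <- r2,r1: IF@3 ID@6 stall=0 (-) EX@7 MEM@8 WB@9
I3 ld r4 <- r1: IF@6 ID@7 stall=0 (-) EX@8 MEM@9 WB@10
I4 ld r1 <- r3: IF@7 ID@8 stall=0 (-) EX@9 MEM@10 WB@11
I5 add r5 <- r3,r5: IF@8 ID@9 stall=0 (-) EX@10 MEM@11 WB@12

Answer: 5 8 9 10 11 12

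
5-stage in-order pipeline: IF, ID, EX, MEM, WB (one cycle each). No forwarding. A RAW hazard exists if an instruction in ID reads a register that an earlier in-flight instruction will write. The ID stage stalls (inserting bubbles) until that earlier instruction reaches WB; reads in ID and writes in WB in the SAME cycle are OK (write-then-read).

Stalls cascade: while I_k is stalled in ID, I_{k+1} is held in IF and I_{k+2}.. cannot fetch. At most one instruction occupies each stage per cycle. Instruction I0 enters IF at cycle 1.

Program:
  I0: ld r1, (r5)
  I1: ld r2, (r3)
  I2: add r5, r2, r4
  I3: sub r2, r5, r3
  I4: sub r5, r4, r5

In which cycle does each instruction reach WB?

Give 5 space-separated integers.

Answer: 5 6 9 12 13

Derivation:
I0 ld r1 <- r5: IF@1 ID@2 stall=0 (-) EX@3 MEM@4 WB@5
I1 ld r2 <- r3: IF@2 ID@3 stall=0 (-) EX@4 MEM@5 WB@6
I2 add r5 <- r2,r4: IF@3 ID@4 stall=2 (RAW on I1.r2 (WB@6)) EX@7 MEM@8 WB@9
I3 sub r2 <- r5,r3: IF@4 ID@7 stall=2 (RAW on I2.r5 (WB@9)) EX@10 MEM@11 WB@12
I4 sub r5 <- r4,r5: IF@7 ID@10 stall=0 (-) EX@11 MEM@12 WB@13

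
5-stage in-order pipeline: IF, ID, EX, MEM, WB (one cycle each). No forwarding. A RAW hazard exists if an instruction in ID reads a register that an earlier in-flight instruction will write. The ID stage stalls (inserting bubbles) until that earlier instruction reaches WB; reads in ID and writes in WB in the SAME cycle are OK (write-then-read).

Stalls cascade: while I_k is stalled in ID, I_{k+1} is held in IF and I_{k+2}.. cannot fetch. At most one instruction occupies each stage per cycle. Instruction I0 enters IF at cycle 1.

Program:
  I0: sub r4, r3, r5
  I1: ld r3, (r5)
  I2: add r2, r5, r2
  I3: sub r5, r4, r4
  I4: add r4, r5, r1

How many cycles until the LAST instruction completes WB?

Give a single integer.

Answer: 11

Derivation:
I0 sub r4 <- r3,r5: IF@1 ID@2 stall=0 (-) EX@3 MEM@4 WB@5
I1 ld r3 <- r5: IF@2 ID@3 stall=0 (-) EX@4 MEM@5 WB@6
I2 add r2 <- r5,r2: IF@3 ID@4 stall=0 (-) EX@5 MEM@6 WB@7
I3 sub r5 <- r4,r4: IF@4 ID@5 stall=0 (-) EX@6 MEM@7 WB@8
I4 add r4 <- r5,r1: IF@5 ID@6 stall=2 (RAW on I3.r5 (WB@8)) EX@9 MEM@10 WB@11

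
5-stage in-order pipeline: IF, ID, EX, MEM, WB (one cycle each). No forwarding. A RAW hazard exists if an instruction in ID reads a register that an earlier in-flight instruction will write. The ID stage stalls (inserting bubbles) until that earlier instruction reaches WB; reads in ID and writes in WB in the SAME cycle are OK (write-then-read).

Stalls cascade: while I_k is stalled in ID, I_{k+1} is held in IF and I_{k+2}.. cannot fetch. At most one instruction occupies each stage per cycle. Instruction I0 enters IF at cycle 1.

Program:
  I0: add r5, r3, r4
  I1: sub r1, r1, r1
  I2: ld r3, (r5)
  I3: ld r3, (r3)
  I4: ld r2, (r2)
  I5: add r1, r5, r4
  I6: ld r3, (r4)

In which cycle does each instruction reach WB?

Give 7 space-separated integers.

Answer: 5 6 8 11 12 13 14

Derivation:
I0 add r5 <- r3,r4: IF@1 ID@2 stall=0 (-) EX@3 MEM@4 WB@5
I1 sub r1 <- r1,r1: IF@2 ID@3 stall=0 (-) EX@4 MEM@5 WB@6
I2 ld r3 <- r5: IF@3 ID@4 stall=1 (RAW on I0.r5 (WB@5)) EX@6 MEM@7 WB@8
I3 ld r3 <- r3: IF@4 ID@6 stall=2 (RAW on I2.r3 (WB@8)) EX@9 MEM@10 WB@11
I4 ld r2 <- r2: IF@6 ID@9 stall=0 (-) EX@10 MEM@11 WB@12
I5 add r1 <- r5,r4: IF@9 ID@10 stall=0 (-) EX@11 MEM@12 WB@13
I6 ld r3 <- r4: IF@10 ID@11 stall=0 (-) EX@12 MEM@13 WB@14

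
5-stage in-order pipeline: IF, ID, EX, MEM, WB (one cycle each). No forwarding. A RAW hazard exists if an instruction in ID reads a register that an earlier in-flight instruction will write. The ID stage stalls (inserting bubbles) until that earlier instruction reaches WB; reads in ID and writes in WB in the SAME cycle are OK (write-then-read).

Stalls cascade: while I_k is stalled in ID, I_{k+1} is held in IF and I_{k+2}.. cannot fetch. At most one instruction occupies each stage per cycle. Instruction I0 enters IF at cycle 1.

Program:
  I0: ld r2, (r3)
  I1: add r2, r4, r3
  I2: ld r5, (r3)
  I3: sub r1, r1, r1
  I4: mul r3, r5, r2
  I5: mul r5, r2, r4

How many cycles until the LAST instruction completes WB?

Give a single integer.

Answer: 11

Derivation:
I0 ld r2 <- r3: IF@1 ID@2 stall=0 (-) EX@3 MEM@4 WB@5
I1 add r2 <- r4,r3: IF@2 ID@3 stall=0 (-) EX@4 MEM@5 WB@6
I2 ld r5 <- r3: IF@3 ID@4 stall=0 (-) EX@5 MEM@6 WB@7
I3 sub r1 <- r1,r1: IF@4 ID@5 stall=0 (-) EX@6 MEM@7 WB@8
I4 mul r3 <- r5,r2: IF@5 ID@6 stall=1 (RAW on I2.r5 (WB@7)) EX@8 MEM@9 WB@10
I5 mul r5 <- r2,r4: IF@6 ID@8 stall=0 (-) EX@9 MEM@10 WB@11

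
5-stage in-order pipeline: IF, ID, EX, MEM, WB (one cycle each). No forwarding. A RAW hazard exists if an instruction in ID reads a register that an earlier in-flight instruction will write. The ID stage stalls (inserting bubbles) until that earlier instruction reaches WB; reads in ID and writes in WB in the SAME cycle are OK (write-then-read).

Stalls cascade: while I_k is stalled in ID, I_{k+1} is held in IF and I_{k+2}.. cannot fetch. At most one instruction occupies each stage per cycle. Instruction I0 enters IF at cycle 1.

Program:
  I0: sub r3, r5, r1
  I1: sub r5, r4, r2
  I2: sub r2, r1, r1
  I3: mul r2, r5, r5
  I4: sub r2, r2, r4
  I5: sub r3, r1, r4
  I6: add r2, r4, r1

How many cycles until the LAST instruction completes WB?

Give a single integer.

I0 sub r3 <- r5,r1: IF@1 ID@2 stall=0 (-) EX@3 MEM@4 WB@5
I1 sub r5 <- r4,r2: IF@2 ID@3 stall=0 (-) EX@4 MEM@5 WB@6
I2 sub r2 <- r1,r1: IF@3 ID@4 stall=0 (-) EX@5 MEM@6 WB@7
I3 mul r2 <- r5,r5: IF@4 ID@5 stall=1 (RAW on I1.r5 (WB@6)) EX@7 MEM@8 WB@9
I4 sub r2 <- r2,r4: IF@5 ID@7 stall=2 (RAW on I3.r2 (WB@9)) EX@10 MEM@11 WB@12
I5 sub r3 <- r1,r4: IF@7 ID@10 stall=0 (-) EX@11 MEM@12 WB@13
I6 add r2 <- r4,r1: IF@10 ID@11 stall=0 (-) EX@12 MEM@13 WB@14

Answer: 14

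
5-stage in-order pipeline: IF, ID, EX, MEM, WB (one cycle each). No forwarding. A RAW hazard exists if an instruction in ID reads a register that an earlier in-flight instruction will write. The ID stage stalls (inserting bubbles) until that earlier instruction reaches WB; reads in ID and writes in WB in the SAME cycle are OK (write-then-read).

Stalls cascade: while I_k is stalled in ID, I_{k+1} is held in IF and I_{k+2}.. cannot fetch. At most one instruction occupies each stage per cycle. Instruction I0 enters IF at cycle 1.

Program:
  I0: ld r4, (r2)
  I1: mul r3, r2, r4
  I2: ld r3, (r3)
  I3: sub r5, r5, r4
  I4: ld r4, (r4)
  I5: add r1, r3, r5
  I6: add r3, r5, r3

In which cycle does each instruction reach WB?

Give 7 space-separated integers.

I0 ld r4 <- r2: IF@1 ID@2 stall=0 (-) EX@3 MEM@4 WB@5
I1 mul r3 <- r2,r4: IF@2 ID@3 stall=2 (RAW on I0.r4 (WB@5)) EX@6 MEM@7 WB@8
I2 ld r3 <- r3: IF@3 ID@6 stall=2 (RAW on I1.r3 (WB@8)) EX@9 MEM@10 WB@11
I3 sub r5 <- r5,r4: IF@6 ID@9 stall=0 (-) EX@10 MEM@11 WB@12
I4 ld r4 <- r4: IF@9 ID@10 stall=0 (-) EX@11 MEM@12 WB@13
I5 add r1 <- r3,r5: IF@10 ID@11 stall=1 (RAW on I3.r5 (WB@12)) EX@13 MEM@14 WB@15
I6 add r3 <- r5,r3: IF@11 ID@13 stall=0 (-) EX@14 MEM@15 WB@16

Answer: 5 8 11 12 13 15 16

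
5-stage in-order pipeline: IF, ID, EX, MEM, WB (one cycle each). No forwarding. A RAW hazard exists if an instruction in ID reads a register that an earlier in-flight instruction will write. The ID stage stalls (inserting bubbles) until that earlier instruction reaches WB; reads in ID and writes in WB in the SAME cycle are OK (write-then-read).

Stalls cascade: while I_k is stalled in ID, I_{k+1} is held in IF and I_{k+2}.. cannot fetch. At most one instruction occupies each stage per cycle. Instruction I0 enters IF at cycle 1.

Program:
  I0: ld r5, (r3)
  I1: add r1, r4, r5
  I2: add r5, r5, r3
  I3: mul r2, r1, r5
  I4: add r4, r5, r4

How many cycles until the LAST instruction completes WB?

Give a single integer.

Answer: 13

Derivation:
I0 ld r5 <- r3: IF@1 ID@2 stall=0 (-) EX@3 MEM@4 WB@5
I1 add r1 <- r4,r5: IF@2 ID@3 stall=2 (RAW on I0.r5 (WB@5)) EX@6 MEM@7 WB@8
I2 add r5 <- r5,r3: IF@3 ID@6 stall=0 (-) EX@7 MEM@8 WB@9
I3 mul r2 <- r1,r5: IF@6 ID@7 stall=2 (RAW on I2.r5 (WB@9)) EX@10 MEM@11 WB@12
I4 add r4 <- r5,r4: IF@7 ID@10 stall=0 (-) EX@11 MEM@12 WB@13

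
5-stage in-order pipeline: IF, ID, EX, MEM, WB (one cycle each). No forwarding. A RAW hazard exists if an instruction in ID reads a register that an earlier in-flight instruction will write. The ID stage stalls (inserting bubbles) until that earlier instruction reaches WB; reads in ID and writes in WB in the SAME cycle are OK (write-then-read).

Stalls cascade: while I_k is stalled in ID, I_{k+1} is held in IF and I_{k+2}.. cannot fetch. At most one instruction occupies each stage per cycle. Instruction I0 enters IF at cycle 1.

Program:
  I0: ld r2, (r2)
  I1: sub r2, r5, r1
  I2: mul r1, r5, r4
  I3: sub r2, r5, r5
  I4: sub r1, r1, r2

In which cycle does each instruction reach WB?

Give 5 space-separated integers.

Answer: 5 6 7 8 11

Derivation:
I0 ld r2 <- r2: IF@1 ID@2 stall=0 (-) EX@3 MEM@4 WB@5
I1 sub r2 <- r5,r1: IF@2 ID@3 stall=0 (-) EX@4 MEM@5 WB@6
I2 mul r1 <- r5,r4: IF@3 ID@4 stall=0 (-) EX@5 MEM@6 WB@7
I3 sub r2 <- r5,r5: IF@4 ID@5 stall=0 (-) EX@6 MEM@7 WB@8
I4 sub r1 <- r1,r2: IF@5 ID@6 stall=2 (RAW on I3.r2 (WB@8)) EX@9 MEM@10 WB@11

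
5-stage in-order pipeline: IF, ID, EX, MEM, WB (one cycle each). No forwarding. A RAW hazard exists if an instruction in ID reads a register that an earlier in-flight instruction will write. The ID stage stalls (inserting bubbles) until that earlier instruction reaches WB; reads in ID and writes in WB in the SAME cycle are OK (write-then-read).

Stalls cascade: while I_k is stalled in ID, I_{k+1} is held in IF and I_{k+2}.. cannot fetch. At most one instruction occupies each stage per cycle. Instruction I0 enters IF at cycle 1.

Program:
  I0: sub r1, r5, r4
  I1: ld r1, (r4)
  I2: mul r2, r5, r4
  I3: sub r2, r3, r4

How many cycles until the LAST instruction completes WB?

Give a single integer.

I0 sub r1 <- r5,r4: IF@1 ID@2 stall=0 (-) EX@3 MEM@4 WB@5
I1 ld r1 <- r4: IF@2 ID@3 stall=0 (-) EX@4 MEM@5 WB@6
I2 mul r2 <- r5,r4: IF@3 ID@4 stall=0 (-) EX@5 MEM@6 WB@7
I3 sub r2 <- r3,r4: IF@4 ID@5 stall=0 (-) EX@6 MEM@7 WB@8

Answer: 8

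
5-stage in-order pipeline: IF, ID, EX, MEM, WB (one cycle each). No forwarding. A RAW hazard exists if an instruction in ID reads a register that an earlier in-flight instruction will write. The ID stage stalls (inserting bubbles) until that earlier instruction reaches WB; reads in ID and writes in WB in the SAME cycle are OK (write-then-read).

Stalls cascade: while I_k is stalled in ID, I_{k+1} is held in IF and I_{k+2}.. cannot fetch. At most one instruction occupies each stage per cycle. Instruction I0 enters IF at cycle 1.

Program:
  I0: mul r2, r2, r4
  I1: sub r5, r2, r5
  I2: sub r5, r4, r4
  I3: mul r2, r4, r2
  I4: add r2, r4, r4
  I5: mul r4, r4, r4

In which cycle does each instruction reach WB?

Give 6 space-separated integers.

I0 mul r2 <- r2,r4: IF@1 ID@2 stall=0 (-) EX@3 MEM@4 WB@5
I1 sub r5 <- r2,r5: IF@2 ID@3 stall=2 (RAW on I0.r2 (WB@5)) EX@6 MEM@7 WB@8
I2 sub r5 <- r4,r4: IF@3 ID@6 stall=0 (-) EX@7 MEM@8 WB@9
I3 mul r2 <- r4,r2: IF@6 ID@7 stall=0 (-) EX@8 MEM@9 WB@10
I4 add r2 <- r4,r4: IF@7 ID@8 stall=0 (-) EX@9 MEM@10 WB@11
I5 mul r4 <- r4,r4: IF@8 ID@9 stall=0 (-) EX@10 MEM@11 WB@12

Answer: 5 8 9 10 11 12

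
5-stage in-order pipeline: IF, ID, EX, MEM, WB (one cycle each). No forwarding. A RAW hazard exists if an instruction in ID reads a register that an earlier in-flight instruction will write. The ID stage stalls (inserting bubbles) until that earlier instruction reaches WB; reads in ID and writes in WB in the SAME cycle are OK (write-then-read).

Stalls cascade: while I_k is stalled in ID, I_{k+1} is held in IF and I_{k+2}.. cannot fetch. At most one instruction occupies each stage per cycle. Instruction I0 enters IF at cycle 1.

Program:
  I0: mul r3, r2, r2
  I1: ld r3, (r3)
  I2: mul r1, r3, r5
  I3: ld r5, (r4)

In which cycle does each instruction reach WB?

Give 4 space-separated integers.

I0 mul r3 <- r2,r2: IF@1 ID@2 stall=0 (-) EX@3 MEM@4 WB@5
I1 ld r3 <- r3: IF@2 ID@3 stall=2 (RAW on I0.r3 (WB@5)) EX@6 MEM@7 WB@8
I2 mul r1 <- r3,r5: IF@3 ID@6 stall=2 (RAW on I1.r3 (WB@8)) EX@9 MEM@10 WB@11
I3 ld r5 <- r4: IF@6 ID@9 stall=0 (-) EX@10 MEM@11 WB@12

Answer: 5 8 11 12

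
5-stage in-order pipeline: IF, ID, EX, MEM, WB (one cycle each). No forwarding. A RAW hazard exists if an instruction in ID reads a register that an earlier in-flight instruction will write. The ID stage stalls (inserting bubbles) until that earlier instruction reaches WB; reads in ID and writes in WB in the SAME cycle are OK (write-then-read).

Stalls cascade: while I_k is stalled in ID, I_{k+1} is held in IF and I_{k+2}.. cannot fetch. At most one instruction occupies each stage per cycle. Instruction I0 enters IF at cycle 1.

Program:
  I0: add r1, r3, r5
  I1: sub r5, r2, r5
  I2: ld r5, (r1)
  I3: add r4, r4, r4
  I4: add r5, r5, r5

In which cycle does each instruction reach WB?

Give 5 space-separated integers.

Answer: 5 6 8 9 11

Derivation:
I0 add r1 <- r3,r5: IF@1 ID@2 stall=0 (-) EX@3 MEM@4 WB@5
I1 sub r5 <- r2,r5: IF@2 ID@3 stall=0 (-) EX@4 MEM@5 WB@6
I2 ld r5 <- r1: IF@3 ID@4 stall=1 (RAW on I0.r1 (WB@5)) EX@6 MEM@7 WB@8
I3 add r4 <- r4,r4: IF@4 ID@6 stall=0 (-) EX@7 MEM@8 WB@9
I4 add r5 <- r5,r5: IF@6 ID@7 stall=1 (RAW on I2.r5 (WB@8)) EX@9 MEM@10 WB@11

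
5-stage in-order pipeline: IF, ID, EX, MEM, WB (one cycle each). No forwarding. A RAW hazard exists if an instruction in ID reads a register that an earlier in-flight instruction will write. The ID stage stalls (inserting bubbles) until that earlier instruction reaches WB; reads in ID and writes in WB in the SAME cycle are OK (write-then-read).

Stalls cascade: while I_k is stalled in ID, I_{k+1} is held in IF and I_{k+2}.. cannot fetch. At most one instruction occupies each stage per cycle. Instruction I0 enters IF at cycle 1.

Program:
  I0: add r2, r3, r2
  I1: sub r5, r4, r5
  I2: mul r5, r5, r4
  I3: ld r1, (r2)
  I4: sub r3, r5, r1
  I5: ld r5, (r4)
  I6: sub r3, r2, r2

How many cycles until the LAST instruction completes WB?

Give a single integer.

Answer: 15

Derivation:
I0 add r2 <- r3,r2: IF@1 ID@2 stall=0 (-) EX@3 MEM@4 WB@5
I1 sub r5 <- r4,r5: IF@2 ID@3 stall=0 (-) EX@4 MEM@5 WB@6
I2 mul r5 <- r5,r4: IF@3 ID@4 stall=2 (RAW on I1.r5 (WB@6)) EX@7 MEM@8 WB@9
I3 ld r1 <- r2: IF@4 ID@7 stall=0 (-) EX@8 MEM@9 WB@10
I4 sub r3 <- r5,r1: IF@7 ID@8 stall=2 (RAW on I3.r1 (WB@10)) EX@11 MEM@12 WB@13
I5 ld r5 <- r4: IF@8 ID@11 stall=0 (-) EX@12 MEM@13 WB@14
I6 sub r3 <- r2,r2: IF@11 ID@12 stall=0 (-) EX@13 MEM@14 WB@15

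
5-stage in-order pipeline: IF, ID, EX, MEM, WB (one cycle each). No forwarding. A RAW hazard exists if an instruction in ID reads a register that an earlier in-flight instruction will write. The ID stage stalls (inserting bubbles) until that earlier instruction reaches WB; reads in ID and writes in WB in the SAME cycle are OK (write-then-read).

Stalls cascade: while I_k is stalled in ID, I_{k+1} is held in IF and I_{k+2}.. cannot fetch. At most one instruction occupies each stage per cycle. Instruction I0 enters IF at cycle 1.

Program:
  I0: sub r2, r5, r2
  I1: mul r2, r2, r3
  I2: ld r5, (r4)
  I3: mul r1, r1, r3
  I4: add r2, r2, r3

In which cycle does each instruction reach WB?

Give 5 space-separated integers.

Answer: 5 8 9 10 11

Derivation:
I0 sub r2 <- r5,r2: IF@1 ID@2 stall=0 (-) EX@3 MEM@4 WB@5
I1 mul r2 <- r2,r3: IF@2 ID@3 stall=2 (RAW on I0.r2 (WB@5)) EX@6 MEM@7 WB@8
I2 ld r5 <- r4: IF@3 ID@6 stall=0 (-) EX@7 MEM@8 WB@9
I3 mul r1 <- r1,r3: IF@6 ID@7 stall=0 (-) EX@8 MEM@9 WB@10
I4 add r2 <- r2,r3: IF@7 ID@8 stall=0 (-) EX@9 MEM@10 WB@11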